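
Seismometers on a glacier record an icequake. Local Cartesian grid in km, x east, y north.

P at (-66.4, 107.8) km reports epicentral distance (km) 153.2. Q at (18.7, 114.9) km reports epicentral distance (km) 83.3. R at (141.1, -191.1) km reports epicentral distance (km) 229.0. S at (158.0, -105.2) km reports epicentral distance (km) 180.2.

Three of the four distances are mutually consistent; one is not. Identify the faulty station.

R

Solve using three stations at a time. Using P, Q, S (subtract circle equations pairwise → linear system) gives (x, y) ≈ (77.9, 56.2).
Distances from that point to each station vs reported:
  P: calculated 153.2 vs reported 153.2 → residual 0.0 km
  Q: calculated 83.3 vs reported 83.3 → residual 0.0 km
  R: calculated 255.3 vs reported 229.0 → residual 26.3 km
  S: calculated 180.2 vs reported 180.2 → residual 0.0 km
P, Q, S are mutually consistent (residuals ≈ 0); R is off by 26.3 km.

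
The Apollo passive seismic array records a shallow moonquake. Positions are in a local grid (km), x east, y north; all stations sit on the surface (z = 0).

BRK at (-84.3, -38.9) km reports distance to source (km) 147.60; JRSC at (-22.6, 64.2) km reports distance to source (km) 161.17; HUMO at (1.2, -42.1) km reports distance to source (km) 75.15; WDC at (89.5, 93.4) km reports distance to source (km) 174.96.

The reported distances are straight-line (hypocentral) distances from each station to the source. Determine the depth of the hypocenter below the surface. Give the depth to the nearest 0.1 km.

Each station gives a sphere (x−x_i)² + (y−y_i)² + z² = d_i² (stations at z=0).
Subtracting the BRK sphere from JRSC and HUMO: z² cancels, leaving linear equations in x and y:
123.4 x + 206.2 y = -8177.31
171.0 x − 6.4 y = 9292.39
Solving: x ≈ 51.699, y ≈ -70.596 km (keep extra digits for the depth step; rounded: 51.7, -70.6).
Then from the BRK sphere: z² = 147.60² − (x + 84.3)² − (y + 38.9)² with x = 51.699, y = -70.596, so z ≈ 47.806 ≈ 47.8 km.

47.8 km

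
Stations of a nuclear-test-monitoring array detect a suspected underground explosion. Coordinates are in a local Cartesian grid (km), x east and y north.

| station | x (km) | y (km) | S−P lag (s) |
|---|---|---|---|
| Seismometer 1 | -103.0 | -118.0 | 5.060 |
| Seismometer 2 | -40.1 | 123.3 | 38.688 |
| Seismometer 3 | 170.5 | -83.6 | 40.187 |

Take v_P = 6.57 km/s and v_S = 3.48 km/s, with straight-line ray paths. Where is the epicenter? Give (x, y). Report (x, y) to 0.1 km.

Distance from S−P lag: d = Δt · v_P v_S / (v_P − v_S) = Δt · (6.57·3.48)/(6.57−3.48) ≈ 7.3992·Δt.
So d_Seismometer 1 = 37.44, d_Seismometer 2 = 286.26, d_Seismometer 3 = 297.35 km.
Circle about each station: (x + 103.0)² + (y + 118.0)² = 37.44²; (x + 40.1)² + (y − 123.3)² = 286.26²; (x − 170.5)² + (y + 83.6)² = 297.35².
Subtracting pairs of circle equations eliminates x²+y² and gives linear equations (the radical axes):
125.8 x + 482.6 y = -88265.13
547.0 x + 68.8 y = -75489.06
Solving the 2×2 system: x ≈ -118.9, y ≈ -151.9 km.

(-118.9, -151.9)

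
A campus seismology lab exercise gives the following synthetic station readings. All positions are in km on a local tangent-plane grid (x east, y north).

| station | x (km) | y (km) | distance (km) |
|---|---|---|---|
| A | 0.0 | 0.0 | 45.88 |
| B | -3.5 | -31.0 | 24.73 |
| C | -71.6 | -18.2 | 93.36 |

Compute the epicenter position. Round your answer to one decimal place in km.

18.7 km east, -41.9 km north

Circle about each station: x² + y² = 45.88²; (x + 3.5)² + (y + 31.0)² = 24.73²; (x + 71.6)² + (y + 18.2)² = 93.36².
Subtracting the A equation from the B and C equations removes the quadratic terms:
-7.0 x − 62.0 y = 2466.65
-143.2 x − 36.4 y = -1153.32
Solving the 2×2 system: x ≈ 18.7, y ≈ -41.9 km.
Check against A (with the unrounded x, y): √(x²+y²) = 45.88 ≈ 45.88 km. ✓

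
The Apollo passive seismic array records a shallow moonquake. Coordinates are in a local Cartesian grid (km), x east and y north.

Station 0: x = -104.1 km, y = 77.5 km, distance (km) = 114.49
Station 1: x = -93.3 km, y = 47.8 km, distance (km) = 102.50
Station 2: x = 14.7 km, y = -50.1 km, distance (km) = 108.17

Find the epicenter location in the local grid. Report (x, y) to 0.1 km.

8.7 km east, 57.9 km north

Circle about each station: (x + 104.1)² + (y − 77.5)² = 114.49²; (x + 93.3)² + (y − 47.8)² = 102.50²; (x − 14.7)² + (y + 50.1)² = 108.17².
Subtracting pairs of circle equations eliminates x²+y² and gives linear equations (the radical axes):
21.6 x − 59.4 y = -3251.62
237.6 x − 255.2 y = -12709.75
Solving the 2×2 system: x ≈ 8.7, y ≈ 57.9 km.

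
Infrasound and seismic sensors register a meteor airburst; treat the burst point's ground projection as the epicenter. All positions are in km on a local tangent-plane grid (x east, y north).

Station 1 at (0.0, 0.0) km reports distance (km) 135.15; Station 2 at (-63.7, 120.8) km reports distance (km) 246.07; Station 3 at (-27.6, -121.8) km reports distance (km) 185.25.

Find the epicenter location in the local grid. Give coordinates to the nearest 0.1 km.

132.2 km east, -28.1 km north

Circle about each station: x² + y² = 135.15²; (x + 63.7)² + (y − 120.8)² = 246.07²; (x + 27.6)² + (y + 121.8)² = 185.25².
Subtracting pairs of circle equations eliminates x²+y² and gives linear equations (the radical axes):
-127.4 x + 241.6 y = -23634.59
-55.2 x − 243.6 y = -455.04
Solving the 2×2 system: x ≈ 132.2, y ≈ -28.1 km.
Check against Station 1 (with the unrounded x, y): √(x²+y²) = 135.19 ≈ 135.15 km. ✓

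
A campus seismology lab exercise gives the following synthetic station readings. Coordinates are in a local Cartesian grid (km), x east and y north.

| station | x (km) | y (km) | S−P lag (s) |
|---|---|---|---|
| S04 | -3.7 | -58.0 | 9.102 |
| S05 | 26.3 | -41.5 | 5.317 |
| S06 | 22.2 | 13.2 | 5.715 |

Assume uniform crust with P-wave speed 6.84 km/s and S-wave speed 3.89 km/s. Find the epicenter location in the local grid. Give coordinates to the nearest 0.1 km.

x ≈ 65.8 km, y ≈ -14.3 km

Distance from S−P lag: d = Δt · v_P v_S / (v_P − v_S) = Δt · (6.84·3.89)/(6.84−3.89) ≈ 9.0195·Δt.
So d_S04 = 82.10, d_S05 = 47.96, d_S06 = 51.55 km.
Circle about each station: (x + 3.7)² + (y + 58.0)² = 82.10²; (x − 26.3)² + (y + 41.5)² = 47.96²; (x − 22.2)² + (y − 13.2)² = 51.55².
Subtracting the S04 equation from the S05 and S06 equations removes the quadratic terms:
60.0 x + 33.0 y = 3476.50
51.8 x + 142.4 y = 1372.40
Solving the 2×2 system: x ≈ 65.8, y ≈ -14.3 km.
Check against S04 (with the unrounded x, y): √((x + 3.7)²+(y + 58.0)²) = 82.10 ≈ 82.10 km. ✓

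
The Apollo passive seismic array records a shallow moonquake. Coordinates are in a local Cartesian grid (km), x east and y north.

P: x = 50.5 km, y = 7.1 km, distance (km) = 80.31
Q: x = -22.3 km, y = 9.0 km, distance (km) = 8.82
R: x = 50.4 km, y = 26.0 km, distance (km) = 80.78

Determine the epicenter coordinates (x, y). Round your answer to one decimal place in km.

-29.5 km east, 14.1 km north

Circle about each station: (x − 50.5)² + (y − 7.1)² = 80.31²; (x + 22.3)² + (y − 9.0)² = 8.82²; (x − 50.4)² + (y − 26.0)² = 80.78².
Subtracting the P equation from the Q and R equations removes the quadratic terms:
-145.6 x + 3.8 y = 4349.53
-0.2 x + 37.8 y = 539.79
Solving the 2×2 system: x ≈ -29.5, y ≈ 14.1 km.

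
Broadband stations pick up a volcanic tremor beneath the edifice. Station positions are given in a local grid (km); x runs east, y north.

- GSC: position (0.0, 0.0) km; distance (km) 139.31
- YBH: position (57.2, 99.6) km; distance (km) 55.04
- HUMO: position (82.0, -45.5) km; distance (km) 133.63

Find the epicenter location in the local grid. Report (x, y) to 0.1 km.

Circle about each station: x² + y² = 139.31²; (x − 57.2)² + (y − 99.6)² = 55.04²; (x − 82.0)² + (y + 45.5)² = 133.63².
Subtracting the GSC equation from the YBH and HUMO equations removes the quadratic terms:
114.4 x + 199.2 y = 29569.87
164.0 x − 91.0 y = 10344.55
Solving the 2×2 system: x ≈ 110.3, y ≈ 85.1 km.

110.3 km east, 85.1 km north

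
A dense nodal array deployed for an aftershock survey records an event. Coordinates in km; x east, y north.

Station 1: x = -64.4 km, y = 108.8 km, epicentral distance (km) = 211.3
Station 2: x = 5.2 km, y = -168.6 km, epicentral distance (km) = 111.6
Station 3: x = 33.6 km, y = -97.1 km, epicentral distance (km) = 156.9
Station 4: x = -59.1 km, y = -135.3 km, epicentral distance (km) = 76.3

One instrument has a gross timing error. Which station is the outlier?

Solve using three stations at a time. Using Station 1, Station 3, Station 4 (subtract circle equations pairwise → linear system) gives (x, y) ≈ (-123.2, -94.1).
Distances from that point to each station vs reported:
  Station 1: calculated 211.3 vs reported 211.3 → residual 0.0 km
  Station 2: calculated 148.5 vs reported 111.6 → residual 36.9 km
  Station 3: calculated 156.9 vs reported 156.9 → residual 0.0 km
  Station 4: calculated 76.2 vs reported 76.3 → residual 0.1 km
Station 1, Station 3, Station 4 are mutually consistent (residuals ≈ 0); Station 2 is off by 36.9 km.

Station 2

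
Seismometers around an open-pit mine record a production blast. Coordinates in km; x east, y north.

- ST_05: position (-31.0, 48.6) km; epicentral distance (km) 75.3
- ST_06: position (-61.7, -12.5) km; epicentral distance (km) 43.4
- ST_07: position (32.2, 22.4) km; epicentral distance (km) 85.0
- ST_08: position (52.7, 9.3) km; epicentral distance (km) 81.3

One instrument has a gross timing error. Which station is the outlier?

Solve using three stations at a time. Using ST_05, ST_06, ST_08 (subtract circle equations pairwise → linear system) gives (x, y) ≈ (-20.5, -25.9).
Distances from that point to each station vs reported:
  ST_05: calculated 75.2 vs reported 75.3 → residual 0.1 km
  ST_06: calculated 43.3 vs reported 43.4 → residual 0.1 km
  ST_07: calculated 71.5 vs reported 85.0 → residual 13.5 km
  ST_08: calculated 81.3 vs reported 81.3 → residual 0.0 km
ST_05, ST_06, ST_08 are mutually consistent (residuals ≈ 0); ST_07 is off by 13.5 km.

ST_07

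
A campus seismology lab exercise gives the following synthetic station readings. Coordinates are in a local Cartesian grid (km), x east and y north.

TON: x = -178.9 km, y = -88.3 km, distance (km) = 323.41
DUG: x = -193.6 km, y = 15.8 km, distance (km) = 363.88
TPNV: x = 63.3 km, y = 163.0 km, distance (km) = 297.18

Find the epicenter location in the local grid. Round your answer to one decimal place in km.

142.6 km east, -123.4 km north

Circle about each station: (x + 178.9)² + (y + 88.3)² = 323.41²; (x + 193.6)² + (y − 15.8)² = 363.88²; (x − 63.3)² + (y − 163.0)² = 297.18².
Subtracting pairs of circle equations eliminates x²+y² and gives linear equations (the radical axes):
-29.4 x + 208.2 y = -29886.13
484.4 x + 502.6 y = 7051.87
Solving the 2×2 system: x ≈ 142.6, y ≈ -123.4 km.
Check against TON (with the unrounded x, y): √((x + 178.9)²+(y + 88.3)²) = 323.41 ≈ 323.41 km. ✓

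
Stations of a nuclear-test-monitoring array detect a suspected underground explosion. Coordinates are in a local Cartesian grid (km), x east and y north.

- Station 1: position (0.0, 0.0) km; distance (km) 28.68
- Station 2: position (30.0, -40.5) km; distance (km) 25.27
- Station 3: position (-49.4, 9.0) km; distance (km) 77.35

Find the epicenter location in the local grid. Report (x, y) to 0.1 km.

x ≈ 23.8 km, y ≈ -16.0 km

Circle about each station: x² + y² = 28.68²; (x − 30.0)² + (y + 40.5)² = 25.27²; (x + 49.4)² + (y − 9.0)² = 77.35².
Subtracting pairs of circle equations eliminates x²+y² and gives linear equations (the radical axes):
60.0 x − 81.0 y = 2724.22
-98.8 x + 18.0 y = -2639.12
Solving the 2×2 system: x ≈ 23.8, y ≈ -16.0 km.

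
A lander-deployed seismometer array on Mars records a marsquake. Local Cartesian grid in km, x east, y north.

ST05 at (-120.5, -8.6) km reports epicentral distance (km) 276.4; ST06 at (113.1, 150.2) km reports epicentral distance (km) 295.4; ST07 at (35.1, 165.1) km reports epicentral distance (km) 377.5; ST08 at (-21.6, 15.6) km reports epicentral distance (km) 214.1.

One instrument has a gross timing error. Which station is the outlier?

Solve using three stations at a time. Using ST05, ST06, ST08 (subtract circle equations pairwise → linear system) gives (x, y) ≈ (119.8, -145.1).
Distances from that point to each station vs reported:
  ST05: calculated 276.3 vs reported 276.4 → residual 0.1 km
  ST06: calculated 295.3 vs reported 295.4 → residual 0.1 km
  ST07: calculated 321.5 vs reported 377.5 → residual 56.0 km
  ST08: calculated 214.0 vs reported 214.1 → residual 0.1 km
ST05, ST06, ST08 are mutually consistent (residuals ≈ 0); ST07 is off by 56.0 km.

ST07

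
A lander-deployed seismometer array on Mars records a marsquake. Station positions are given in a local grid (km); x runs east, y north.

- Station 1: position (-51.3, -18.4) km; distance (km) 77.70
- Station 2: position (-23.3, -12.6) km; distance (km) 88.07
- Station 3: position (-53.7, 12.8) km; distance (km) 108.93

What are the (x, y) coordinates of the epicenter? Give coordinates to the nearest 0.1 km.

Circle about each station: (x + 51.3)² + (y + 18.4)² = 77.70²; (x + 23.3)² + (y + 12.6)² = 88.07²; (x + 53.7)² + (y − 12.8)² = 108.93².
Subtracting the Station 1 equation from the Station 2 and Station 3 equations removes the quadratic terms:
56.0 x + 11.6 y = -3987.63
-4.8 x + 62.4 y = -5751.17
Solving the 2×2 system: x ≈ -51.3, y ≈ -96.1 km.
Check against Station 1 (with the unrounded x, y): √((x + 51.3)²+(y + 18.4)²) = 77.71 ≈ 77.70 km. ✓

(-51.3, -96.1)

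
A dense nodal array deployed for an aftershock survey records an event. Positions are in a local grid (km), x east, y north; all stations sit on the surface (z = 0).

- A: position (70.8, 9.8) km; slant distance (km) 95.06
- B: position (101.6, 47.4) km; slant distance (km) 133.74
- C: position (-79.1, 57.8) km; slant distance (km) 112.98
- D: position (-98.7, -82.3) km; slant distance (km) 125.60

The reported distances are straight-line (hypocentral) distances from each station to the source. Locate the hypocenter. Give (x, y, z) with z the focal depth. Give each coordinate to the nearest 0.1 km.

(-6.7, -13.0, 50.1)

Each station gives a sphere (x−x_i)² + (y−y_i)² + z² = d_i² (stations at z=0).
Subtracting the A sphere from B and C: z² cancels, leaving linear equations in x and y:
61.6 x + 75.2 y = -1389.34
-299.8 x + 96.0 y = 760.89
Solving: x ≈ -6.697, y ≈ -12.989 km (keep extra digits for the depth step; rounded: -6.7, -13.0).
Then from the A sphere: z² = 95.06² − (x − 70.8)² − (y − 9.8)² with x = -6.697, y = -12.989, so z ≈ 50.113 ≈ 50.1 km.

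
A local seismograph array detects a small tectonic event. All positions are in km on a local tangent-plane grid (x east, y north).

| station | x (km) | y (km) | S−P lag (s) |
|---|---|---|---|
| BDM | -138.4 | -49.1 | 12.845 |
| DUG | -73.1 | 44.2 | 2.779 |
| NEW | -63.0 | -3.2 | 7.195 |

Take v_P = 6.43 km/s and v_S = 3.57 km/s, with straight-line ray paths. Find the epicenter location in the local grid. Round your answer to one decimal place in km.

Distance from S−P lag: d = Δt · v_P v_S / (v_P − v_S) = Δt · (6.43·3.57)/(6.43−3.57) ≈ 8.0263·Δt.
So d_BDM = 103.10, d_DUG = 22.30, d_NEW = 57.75 km.
Circle about each station: (x + 138.4)² + (y + 49.1)² = 103.10²; (x + 73.1)² + (y − 44.2)² = 22.30²; (x + 63.0)² + (y + 3.2)² = 57.75².
Subtracting pairs of circle equations eliminates x²+y² and gives linear equations (the radical axes):
130.6 x + 186.6 y = -4135.80
150.8 x + 91.8 y = -10291.58
Solving the 2×2 system: x ≈ -95.4, y ≈ 44.6 km.

x ≈ -95.4 km, y ≈ 44.6 km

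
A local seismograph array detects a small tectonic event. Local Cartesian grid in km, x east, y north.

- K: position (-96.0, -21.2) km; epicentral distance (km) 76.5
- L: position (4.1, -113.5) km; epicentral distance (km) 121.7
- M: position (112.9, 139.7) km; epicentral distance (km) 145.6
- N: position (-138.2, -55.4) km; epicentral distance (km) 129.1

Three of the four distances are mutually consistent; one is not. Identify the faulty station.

Solve using three stations at a time. Using K, L, N (subtract circle equations pairwise → linear system) gives (x, y) ≈ (-24.0, 5.0).
Distances from that point to each station vs reported:
  K: calculated 76.6 vs reported 76.5 → residual 0.1 km
  L: calculated 121.8 vs reported 121.7 → residual 0.1 km
  M: calculated 192.1 vs reported 145.6 → residual 46.5 km
  N: calculated 129.1 vs reported 129.1 → residual 0.0 km
K, L, N are mutually consistent (residuals ≈ 0); M is off by 46.5 km.

M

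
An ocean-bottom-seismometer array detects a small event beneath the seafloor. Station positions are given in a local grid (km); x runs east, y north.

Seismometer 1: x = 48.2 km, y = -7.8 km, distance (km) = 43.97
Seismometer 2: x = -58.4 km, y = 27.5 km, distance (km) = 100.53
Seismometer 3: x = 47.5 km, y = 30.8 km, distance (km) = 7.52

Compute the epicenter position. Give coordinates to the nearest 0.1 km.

Circle about each station: (x − 48.2)² + (y + 7.8)² = 43.97²; (x + 58.4)² + (y − 27.5)² = 100.53²; (x − 47.5)² + (y − 30.8)² = 7.52².
Subtracting the Seismometer 1 equation from the Seismometer 2 and Seismometer 3 equations removes the quadratic terms:
-213.2 x + 70.6 y = -6390.19
-1.4 x + 77.2 y = 2697.62
Solving the 2×2 system: x ≈ 41.8, y ≈ 35.7 km.

x ≈ 41.8 km, y ≈ 35.7 km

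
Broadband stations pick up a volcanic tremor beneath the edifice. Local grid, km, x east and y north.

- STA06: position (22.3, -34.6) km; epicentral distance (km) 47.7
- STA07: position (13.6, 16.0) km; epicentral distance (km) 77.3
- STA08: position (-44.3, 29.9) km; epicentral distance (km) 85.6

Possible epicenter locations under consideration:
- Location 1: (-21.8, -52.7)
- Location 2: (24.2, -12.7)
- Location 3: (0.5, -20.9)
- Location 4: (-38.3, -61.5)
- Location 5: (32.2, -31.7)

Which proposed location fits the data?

Location 1

For each candidate, compare |candidate − station| to the reported distance:
Location 1: residuals STA06 0.0, STA07 0.0, STA08 0.0 → max 0.0 km
Location 2: residuals STA06 25.7, STA07 46.7, STA08 4.9 → max 46.7 km
Location 3: residuals STA06 22.0, STA07 38.1, STA08 17.9 → max 38.1 km
Location 4: residuals STA06 18.6, STA07 16.0, STA08 6.0 → max 18.6 km
Location 5: residuals STA06 37.4, STA07 26.1, STA08 12.6 → max 37.4 km
Only Location 1 has all residuals ≈ 0.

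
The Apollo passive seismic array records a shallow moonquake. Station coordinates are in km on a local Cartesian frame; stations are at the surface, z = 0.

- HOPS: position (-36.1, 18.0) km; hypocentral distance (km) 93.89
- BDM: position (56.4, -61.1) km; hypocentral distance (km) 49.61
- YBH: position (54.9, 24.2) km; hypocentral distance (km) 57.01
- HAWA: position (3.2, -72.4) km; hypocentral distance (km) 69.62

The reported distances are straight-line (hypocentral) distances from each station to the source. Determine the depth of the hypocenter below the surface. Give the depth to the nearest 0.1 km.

29.2 km

Each station gives a sphere (x−x_i)² + (y−y_i)² + z² = d_i² (stations at z=0).
Subtracting the HOPS sphere from BDM and YBH: z² cancels, leaving linear equations in x and y:
185.0 x − 158.2 y = 11641.14
182.0 x + 12.4 y = 7537.63
Solving: x ≈ 43.003, y ≈ -23.297 km (keep extra digits for the depth step; rounded: 43.0, -23.3).
Then from the HOPS sphere: z² = 93.89² − (x + 36.1)² − (y − 18.0)² with x = 43.003, y = -23.297, so z ≈ 29.199 ≈ 29.2 km.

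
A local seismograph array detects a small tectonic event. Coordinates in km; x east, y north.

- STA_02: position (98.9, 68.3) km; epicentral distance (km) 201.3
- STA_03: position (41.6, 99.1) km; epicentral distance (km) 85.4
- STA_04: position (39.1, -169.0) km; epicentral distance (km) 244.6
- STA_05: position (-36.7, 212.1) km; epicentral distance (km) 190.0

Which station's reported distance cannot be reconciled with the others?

STA_03

Solve using three stations at a time. Using STA_02, STA_04, STA_05 (subtract circle equations pairwise → linear system) gives (x, y) ≈ (-99.2, 32.7).
Distances from that point to each station vs reported:
  STA_02: calculated 201.3 vs reported 201.3 → residual 0.0 km
  STA_03: calculated 155.7 vs reported 85.4 → residual 70.3 km
  STA_04: calculated 244.6 vs reported 244.6 → residual 0.0 km
  STA_05: calculated 190.0 vs reported 190.0 → residual 0.0 km
STA_02, STA_04, STA_05 are mutually consistent (residuals ≈ 0); STA_03 is off by 70.3 km.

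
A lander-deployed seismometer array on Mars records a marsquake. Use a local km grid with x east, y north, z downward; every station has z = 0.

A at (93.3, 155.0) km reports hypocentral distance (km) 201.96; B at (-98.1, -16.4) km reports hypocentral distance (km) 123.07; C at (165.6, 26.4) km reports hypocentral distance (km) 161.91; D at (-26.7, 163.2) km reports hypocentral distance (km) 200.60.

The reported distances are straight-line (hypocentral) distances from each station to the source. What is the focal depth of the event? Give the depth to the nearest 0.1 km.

depth ≈ 38.4 km

Each station gives a sphere (x−x_i)² + (y−y_i)² + z² = d_i² (stations at z=0).
Subtracting the A sphere from B and C: z² cancels, leaving linear equations in x and y:
-382.8 x − 342.8 y = 2804.30
144.6 x − 257.2 y = 9963.42
Solving: x ≈ 18.201, y ≈ -28.505 km (keep extra digits for the depth step; rounded: 18.2, -28.5).
Then from the A sphere: z² = 201.96² − (x − 93.3)² − (y − 155.0)² with x = 18.201, y = -28.505, so z ≈ 38.391 ≈ 38.4 km.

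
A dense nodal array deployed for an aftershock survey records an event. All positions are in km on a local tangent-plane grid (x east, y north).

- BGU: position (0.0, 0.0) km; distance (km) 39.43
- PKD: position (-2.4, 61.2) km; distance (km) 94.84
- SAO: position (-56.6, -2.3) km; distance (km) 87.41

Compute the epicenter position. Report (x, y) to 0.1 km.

26.6 km east, -29.1 km north

Circle about each station: x² + y² = 39.43²; (x + 2.4)² + (y − 61.2)² = 94.84²; (x + 56.6)² + (y + 2.3)² = 87.41².
Subtracting the BGU equation from the PKD and SAO equations removes the quadratic terms:
-4.8 x + 122.4 y = -3688.70
-113.2 x − 4.6 y = -2876.93
Solving the 2×2 system: x ≈ 26.6, y ≈ -29.1 km.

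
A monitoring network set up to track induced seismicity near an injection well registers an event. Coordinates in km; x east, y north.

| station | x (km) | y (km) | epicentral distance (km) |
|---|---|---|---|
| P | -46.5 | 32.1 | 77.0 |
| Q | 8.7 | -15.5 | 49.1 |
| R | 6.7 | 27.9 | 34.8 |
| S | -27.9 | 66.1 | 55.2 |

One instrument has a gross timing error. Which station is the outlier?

Solve using three stations at a time. Using P, R, S (subtract circle equations pairwise → linear system) gives (x, y) ≈ (26.5, 56.6).
Distances from that point to each station vs reported:
  P: calculated 77.0 vs reported 77.0 → residual 0.0 km
  Q: calculated 74.3 vs reported 49.1 → residual 25.2 km
  R: calculated 34.9 vs reported 34.8 → residual 0.1 km
  S: calculated 55.3 vs reported 55.2 → residual 0.1 km
P, R, S are mutually consistent (residuals ≈ 0); Q is off by 25.2 km.

Q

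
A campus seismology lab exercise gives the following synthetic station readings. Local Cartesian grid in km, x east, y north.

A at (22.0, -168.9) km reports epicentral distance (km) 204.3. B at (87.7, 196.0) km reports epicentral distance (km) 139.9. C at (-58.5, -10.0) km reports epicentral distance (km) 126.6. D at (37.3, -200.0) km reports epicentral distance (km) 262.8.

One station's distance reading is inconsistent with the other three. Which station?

A

Solve using three stations at a time. Using B, C, D (subtract circle equations pairwise → linear system) gives (x, y) ≈ (45.2, 62.7).
Distances from that point to each station vs reported:
  A: calculated 232.8 vs reported 204.3 → residual 28.5 km
  B: calculated 139.9 vs reported 139.9 → residual 0.0 km
  C: calculated 126.6 vs reported 126.6 → residual 0.0 km
  D: calculated 262.8 vs reported 262.8 → residual 0.0 km
B, C, D are mutually consistent (residuals ≈ 0); A is off by 28.5 km.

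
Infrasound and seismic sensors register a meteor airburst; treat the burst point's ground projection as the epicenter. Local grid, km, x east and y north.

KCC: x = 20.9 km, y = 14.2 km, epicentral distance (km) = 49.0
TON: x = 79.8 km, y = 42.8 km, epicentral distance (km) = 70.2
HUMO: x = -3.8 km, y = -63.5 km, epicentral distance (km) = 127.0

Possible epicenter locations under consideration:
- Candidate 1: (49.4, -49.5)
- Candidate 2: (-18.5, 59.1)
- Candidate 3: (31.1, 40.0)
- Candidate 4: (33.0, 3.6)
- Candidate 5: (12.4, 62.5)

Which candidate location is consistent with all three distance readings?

For each candidate, compare |candidate − station| to the reported distance:
Candidate 1: residuals KCC 20.8, TON 27.0, HUMO 72.0 → max 72.0 km
Candidate 2: residuals KCC 10.7, TON 29.4, HUMO 3.5 → max 29.4 km
Candidate 3: residuals KCC 21.3, TON 21.4, HUMO 17.8 → max 21.4 km
Candidate 4: residuals KCC 32.9, TON 9.2, HUMO 50.5 → max 50.5 km
Candidate 5: residuals KCC 0.0, TON 0.0, HUMO 0.0 → max 0.0 km
Only Candidate 5 has all residuals ≈ 0.

Candidate 5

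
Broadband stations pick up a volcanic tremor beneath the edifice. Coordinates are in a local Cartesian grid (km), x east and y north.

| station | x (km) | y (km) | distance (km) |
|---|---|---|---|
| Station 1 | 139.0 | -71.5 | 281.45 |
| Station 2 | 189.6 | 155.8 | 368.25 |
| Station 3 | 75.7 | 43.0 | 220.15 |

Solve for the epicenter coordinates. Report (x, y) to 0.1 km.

Circle about each station: (x − 139.0)² + (y + 71.5)² = 281.45²; (x − 189.6)² + (y − 155.8)² = 368.25²; (x − 75.7)² + (y − 43.0)² = 220.15².
Subtracting the Station 1 equation from the Station 2 and Station 3 equations removes the quadratic terms:
101.2 x + 454.6 y = -20605.41
-126.6 x + 229.0 y = 13894.32
Solving the 2×2 system: x ≈ -136.7, y ≈ -14.9 km.
Check against Station 1 (with the unrounded x, y): √((x − 139.0)²+(y + 71.5)²) = 281.45 ≈ 281.45 km. ✓

(-136.7, -14.9)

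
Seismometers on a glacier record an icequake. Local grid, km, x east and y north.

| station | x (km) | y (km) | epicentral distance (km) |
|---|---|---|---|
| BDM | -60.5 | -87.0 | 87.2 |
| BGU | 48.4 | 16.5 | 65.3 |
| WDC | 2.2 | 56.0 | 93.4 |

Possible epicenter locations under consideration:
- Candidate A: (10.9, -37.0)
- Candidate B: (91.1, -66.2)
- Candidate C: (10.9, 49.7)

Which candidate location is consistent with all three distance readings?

For each candidate, compare |candidate − station| to the reported distance:
Candidate A: residuals BDM 0.0, BGU 0.0, WDC 0.0 → max 0.0 km
Candidate B: residuals BDM 65.8, BGU 27.8, WDC 57.7 → max 65.8 km
Candidate C: residuals BDM 67.0, BGU 15.2, WDC 82.7 → max 82.7 km
Only Candidate A has all residuals ≈ 0.

Candidate A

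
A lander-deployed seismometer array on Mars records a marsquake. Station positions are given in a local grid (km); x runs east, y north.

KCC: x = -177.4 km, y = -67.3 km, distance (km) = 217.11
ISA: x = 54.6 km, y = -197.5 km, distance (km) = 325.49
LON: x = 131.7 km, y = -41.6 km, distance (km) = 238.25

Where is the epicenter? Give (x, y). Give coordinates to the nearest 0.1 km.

Circle about each station: (x + 177.4)² + (y + 67.3)² = 217.11²; (x − 54.6)² + (y + 197.5)² = 325.49²; (x − 131.7)² + (y + 41.6)² = 238.25².
Subtracting the KCC equation from the ISA and LON equations removes the quadratic terms:
464.0 x − 260.4 y = -52819.63
618.2 x + 51.4 y = -26550.91
Solving the 2×2 system: x ≈ -52.1, y ≈ 110.0 km.

x ≈ -52.1 km, y ≈ 110.0 km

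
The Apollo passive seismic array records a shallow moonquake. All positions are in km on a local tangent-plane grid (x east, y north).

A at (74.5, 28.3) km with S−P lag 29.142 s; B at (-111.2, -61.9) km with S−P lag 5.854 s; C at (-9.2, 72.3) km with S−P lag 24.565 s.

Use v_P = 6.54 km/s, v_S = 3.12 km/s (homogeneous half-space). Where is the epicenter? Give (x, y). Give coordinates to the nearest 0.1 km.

x ≈ -76.5 km, y ≈ -57.9 km

Distance from S−P lag: d = Δt · v_P v_S / (v_P − v_S) = Δt · (6.54·3.12)/(6.54−3.12) ≈ 5.9663·Δt.
So d_A = 173.87, d_B = 34.93, d_C = 146.56 km.
Circle about each station: (x − 74.5)² + (y − 28.3)² = 173.87²; (x + 111.2)² + (y + 61.9)² = 34.93²; (x + 9.2)² + (y − 72.3)² = 146.56².
Subtracting pairs of circle equations eliminates x²+y² and gives linear equations (the radical axes):
-371.4 x − 180.4 y = 38856.58
-167.4 x + 88.0 y = 7711.73
Solving the 2×2 system: x ≈ -76.5, y ≈ -57.9 km.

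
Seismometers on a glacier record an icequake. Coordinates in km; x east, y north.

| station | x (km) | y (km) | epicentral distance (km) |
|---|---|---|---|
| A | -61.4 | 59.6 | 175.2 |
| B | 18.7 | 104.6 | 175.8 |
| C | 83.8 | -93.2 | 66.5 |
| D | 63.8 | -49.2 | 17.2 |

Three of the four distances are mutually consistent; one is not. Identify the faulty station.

Solve using three stations at a time. Using A, B, D (subtract circle equations pairwise → linear system) gives (x, y) ≈ (60.6, -66.1).
Distances from that point to each station vs reported:
  A: calculated 175.2 vs reported 175.2 → residual 0.0 km
  B: calculated 175.8 vs reported 175.8 → residual 0.0 km
  C: calculated 35.6 vs reported 66.5 → residual 30.9 km
  D: calculated 17.2 vs reported 17.2 → residual 0.0 km
A, B, D are mutually consistent (residuals ≈ 0); C is off by 30.9 km.

C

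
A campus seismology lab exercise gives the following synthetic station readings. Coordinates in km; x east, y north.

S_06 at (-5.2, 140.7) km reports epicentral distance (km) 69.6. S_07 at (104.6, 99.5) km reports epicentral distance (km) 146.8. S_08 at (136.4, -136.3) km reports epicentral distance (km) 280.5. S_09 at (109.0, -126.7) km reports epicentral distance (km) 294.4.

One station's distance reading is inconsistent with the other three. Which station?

Solve using three stations at a time. Using S_06, S_07, S_08 (subtract circle equations pairwise → linear system) gives (x, y) ≈ (-41.1, 81.0).
Distances from that point to each station vs reported:
  S_06: calculated 69.7 vs reported 69.6 → residual 0.1 km
  S_07: calculated 146.8 vs reported 146.8 → residual 0.0 km
  S_08: calculated 280.5 vs reported 280.5 → residual 0.0 km
  S_09: calculated 256.2 vs reported 294.4 → residual 38.2 km
S_06, S_07, S_08 are mutually consistent (residuals ≈ 0); S_09 is off by 38.2 km.

S_09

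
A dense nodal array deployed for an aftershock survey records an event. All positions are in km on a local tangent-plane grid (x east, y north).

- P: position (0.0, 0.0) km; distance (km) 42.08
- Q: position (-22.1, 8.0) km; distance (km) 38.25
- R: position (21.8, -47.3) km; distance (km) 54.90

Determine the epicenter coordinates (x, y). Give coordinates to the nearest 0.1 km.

-30.1 km east, -29.4 km north

Circle about each station: x² + y² = 42.08²; (x + 22.1)² + (y − 8.0)² = 38.25²; (x − 21.8)² + (y + 47.3)² = 54.90².
Subtracting pairs of circle equations eliminates x²+y² and gives linear equations (the radical axes):
-44.2 x + 16.0 y = 860.07
43.6 x − 94.6 y = 1469.25
Solving the 2×2 system: x ≈ -30.1, y ≈ -29.4 km.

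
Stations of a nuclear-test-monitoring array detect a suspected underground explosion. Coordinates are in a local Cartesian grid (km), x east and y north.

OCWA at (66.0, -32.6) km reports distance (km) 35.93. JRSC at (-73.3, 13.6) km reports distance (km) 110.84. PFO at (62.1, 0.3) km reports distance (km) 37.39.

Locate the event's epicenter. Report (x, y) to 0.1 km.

31.8 km east, -21.6 km north

Circle about each station: (x − 66.0)² + (y + 32.6)² = 35.93²; (x + 73.3)² + (y − 13.6)² = 110.84²; (x − 62.1)² + (y − 0.3)² = 37.39².
Subtracting the OCWA equation from the JRSC and PFO equations removes the quadratic terms:
-278.6 x + 92.4 y = -10855.45
-7.8 x + 65.8 y = -1669.31
Solving the 2×2 system: x ≈ 31.8, y ≈ -21.6 km.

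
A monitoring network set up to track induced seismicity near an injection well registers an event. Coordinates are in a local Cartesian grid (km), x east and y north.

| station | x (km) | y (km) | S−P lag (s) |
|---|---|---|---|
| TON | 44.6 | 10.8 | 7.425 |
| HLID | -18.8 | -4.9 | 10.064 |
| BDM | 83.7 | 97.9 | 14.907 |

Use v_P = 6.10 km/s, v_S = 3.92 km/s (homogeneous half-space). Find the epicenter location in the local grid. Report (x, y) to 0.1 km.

Distance from S−P lag: d = Δt · v_P v_S / (v_P − v_S) = Δt · (6.10·3.92)/(6.10−3.92) ≈ 10.9688·Δt.
So d_TON = 81.44, d_HLID = 110.39, d_BDM = 163.51 km.
Circle about each station: (x − 44.6)² + (y − 10.8)² = 81.44²; (x + 18.8)² + (y + 4.9)² = 110.39²; (x − 83.7)² + (y − 97.9)² = 163.51².
Subtracting the TON equation from the HLID and BDM equations removes the quadratic terms:
-126.8 x − 31.4 y = -7281.83
78.2 x + 174.2 y = -5618.75
Solving the 2×2 system: x ≈ 73.6, y ≈ -65.3 km.

73.6 km east, -65.3 km north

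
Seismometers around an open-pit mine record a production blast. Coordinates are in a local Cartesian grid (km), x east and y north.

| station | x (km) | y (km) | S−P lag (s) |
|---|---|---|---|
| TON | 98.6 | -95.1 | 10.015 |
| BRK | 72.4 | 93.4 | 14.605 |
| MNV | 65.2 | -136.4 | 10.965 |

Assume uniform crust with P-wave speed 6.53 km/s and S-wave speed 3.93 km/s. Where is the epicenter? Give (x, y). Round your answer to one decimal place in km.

Distance from S−P lag: d = Δt · v_P v_S / (v_P − v_S) = Δt · (6.53·3.93)/(6.53−3.93) ≈ 9.8703·Δt.
So d_TON = 98.85, d_BRK = 144.16, d_MNV = 108.23 km.
Circle about each station: (x − 98.6)² + (y + 95.1)² = 98.85²; (x − 72.4)² + (y − 93.4)² = 144.16²; (x − 65.2)² + (y + 136.4)² = 108.23².
Subtracting the TON equation from the BRK and MNV equations removes the quadratic terms:
-52.4 x + 377.0 y = -15811.43
-66.8 x − 82.6 y = 2147.62
Solving the 2×2 system: x ≈ 16.8, y ≈ -39.6 km.

16.8 km east, -39.6 km north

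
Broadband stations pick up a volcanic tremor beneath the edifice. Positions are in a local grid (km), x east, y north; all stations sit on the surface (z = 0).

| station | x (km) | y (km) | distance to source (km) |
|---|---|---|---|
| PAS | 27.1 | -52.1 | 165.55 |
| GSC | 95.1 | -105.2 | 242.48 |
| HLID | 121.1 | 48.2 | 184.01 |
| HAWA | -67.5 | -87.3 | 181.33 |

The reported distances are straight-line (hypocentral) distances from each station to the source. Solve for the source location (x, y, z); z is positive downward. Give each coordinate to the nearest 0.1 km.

(-46.6, 79.0, 69.2)

Each station gives a sphere (x−x_i)² + (y−y_i)² + z² = d_i² (stations at z=0).
Subtracting the PAS sphere from GSC and HLID: z² cancels, leaving linear equations in x and y:
136.0 x − 106.2 y = -14727.52
188.0 x + 200.6 y = 7086.75
Solving: x ≈ -46.600, y ≈ 79.001 km (keep extra digits for the depth step; rounded: -46.6, 79.0).
Then from the PAS sphere: z² = 165.55² − (x − 27.1)² − (y + 52.1)² with x = -46.600, y = 79.001, so z ≈ 69.193 ≈ 69.2 km.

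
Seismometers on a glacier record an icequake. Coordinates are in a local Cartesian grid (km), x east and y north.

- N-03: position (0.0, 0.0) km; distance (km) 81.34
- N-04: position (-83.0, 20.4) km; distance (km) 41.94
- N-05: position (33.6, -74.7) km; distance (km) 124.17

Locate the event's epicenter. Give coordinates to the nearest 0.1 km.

Circle about each station: x² + y² = 81.34²; (x + 83.0)² + (y − 20.4)² = 41.94²; (x − 33.6)² + (y + 74.7)² = 124.17².
Subtracting pairs of circle equations eliminates x²+y² and gives linear equations (the radical axes):
-166.0 x + 40.8 y = 12162.39
67.2 x − 149.4 y = -2092.94
Solving the 2×2 system: x ≈ -78.5, y ≈ -21.3 km.

x ≈ -78.5 km, y ≈ -21.3 km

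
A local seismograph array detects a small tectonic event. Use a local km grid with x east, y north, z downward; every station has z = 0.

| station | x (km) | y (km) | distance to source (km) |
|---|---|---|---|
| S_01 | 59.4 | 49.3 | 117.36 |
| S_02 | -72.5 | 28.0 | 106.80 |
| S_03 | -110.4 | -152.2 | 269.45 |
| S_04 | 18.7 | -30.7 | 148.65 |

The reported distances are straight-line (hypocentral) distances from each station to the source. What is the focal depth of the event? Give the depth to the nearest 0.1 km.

Each station gives a sphere (x−x_i)² + (y−y_i)² + z² = d_i² (stations at z=0).
Subtracting the S_01 sphere from S_02 and S_03: z² cancels, leaving linear equations in x and y:
-263.8 x − 42.6 y = 2448.53
-339.6 x − 403.0 y = -29435.78
Solving: x ≈ -24.397, y ≈ 93.600 km (keep extra digits for the depth step; rounded: -24.4, 93.6).
Then from the S_01 sphere: z² = 117.36² − (x − 59.4)² − (y − 49.3)² with x = -24.397, y = 93.600, so z ≈ 69.202 ≈ 69.2 km.

z ≈ 69.2 km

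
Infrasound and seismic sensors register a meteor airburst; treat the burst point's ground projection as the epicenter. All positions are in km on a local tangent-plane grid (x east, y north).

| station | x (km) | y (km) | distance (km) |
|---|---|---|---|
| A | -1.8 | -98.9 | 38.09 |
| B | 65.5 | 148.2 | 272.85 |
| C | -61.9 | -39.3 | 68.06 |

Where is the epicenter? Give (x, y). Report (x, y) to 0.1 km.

Circle about each station: (x + 1.8)² + (y + 98.9)² = 38.09²; (x − 65.5)² + (y − 148.2)² = 272.85²; (x + 61.9)² + (y + 39.3)² = 68.06².
Subtracting the A equation from the B and C equations removes the quadratic terms:
134.6 x + 494.2 y = -56527.23
-120.2 x + 119.2 y = -7589.67
Solving the 2×2 system: x ≈ -39.6, y ≈ -103.6 km.

x ≈ -39.6 km, y ≈ -103.6 km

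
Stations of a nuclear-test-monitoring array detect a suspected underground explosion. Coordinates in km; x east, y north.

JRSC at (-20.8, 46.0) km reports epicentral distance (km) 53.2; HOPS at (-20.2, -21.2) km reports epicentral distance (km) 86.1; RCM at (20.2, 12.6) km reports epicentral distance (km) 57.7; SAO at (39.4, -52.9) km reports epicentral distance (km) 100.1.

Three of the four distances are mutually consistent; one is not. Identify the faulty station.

Solve using three stations at a time. Using JRSC, HOPS, SAO (subtract circle equations pairwise → linear system) gives (x, y) ≈ (32.4, 47.0).
Distances from that point to each station vs reported:
  JRSC: calculated 53.2 vs reported 53.2 → residual 0.0 km
  HOPS: calculated 86.1 vs reported 86.1 → residual 0.0 km
  RCM: calculated 36.5 vs reported 57.7 → residual 21.2 km
  SAO: calculated 100.1 vs reported 100.1 → residual 0.0 km
JRSC, HOPS, SAO are mutually consistent (residuals ≈ 0); RCM is off by 21.2 km.

RCM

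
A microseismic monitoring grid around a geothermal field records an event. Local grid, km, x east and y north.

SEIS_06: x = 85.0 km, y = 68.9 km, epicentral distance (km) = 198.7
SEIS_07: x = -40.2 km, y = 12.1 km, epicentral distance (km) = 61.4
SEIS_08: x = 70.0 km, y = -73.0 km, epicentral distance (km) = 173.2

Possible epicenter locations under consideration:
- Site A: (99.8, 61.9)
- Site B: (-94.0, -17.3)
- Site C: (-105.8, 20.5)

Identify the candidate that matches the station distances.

Site B

For each candidate, compare |candidate − station| to the reported distance:
Site A: residuals SEIS_06 182.3, SEIS_07 87.2, SEIS_08 35.0 → max 182.3 km
Site B: residuals SEIS_06 0.0, SEIS_07 0.1, SEIS_08 0.0 → max 0.1 km
Site C: residuals SEIS_06 1.9, SEIS_07 4.7, SEIS_08 25.9 → max 25.9 km
Only Site B has all residuals ≈ 0.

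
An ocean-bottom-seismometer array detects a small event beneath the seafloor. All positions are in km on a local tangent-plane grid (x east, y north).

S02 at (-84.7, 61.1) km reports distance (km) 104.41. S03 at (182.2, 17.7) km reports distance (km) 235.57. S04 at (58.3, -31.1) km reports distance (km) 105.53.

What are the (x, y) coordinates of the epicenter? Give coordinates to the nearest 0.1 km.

Circle about each station: (x + 84.7)² + (y − 61.1)² = 104.41²; (x − 182.2)² + (y − 17.7)² = 235.57²; (x − 58.3)² + (y + 31.1)² = 105.53².
Subtracting the S02 equation from the S03 and S04 equations removes the quadratic terms:
533.8 x − 86.8 y = -21988.95
286.0 x − 184.4 y = -6776.33
Solving the 2×2 system: x ≈ -47.1, y ≈ -36.3 km.
Check against S02 (with the unrounded x, y): √((x + 84.7)²+(y − 61.1)²) = 104.40 ≈ 104.41 km. ✓

x ≈ -47.1 km, y ≈ -36.3 km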